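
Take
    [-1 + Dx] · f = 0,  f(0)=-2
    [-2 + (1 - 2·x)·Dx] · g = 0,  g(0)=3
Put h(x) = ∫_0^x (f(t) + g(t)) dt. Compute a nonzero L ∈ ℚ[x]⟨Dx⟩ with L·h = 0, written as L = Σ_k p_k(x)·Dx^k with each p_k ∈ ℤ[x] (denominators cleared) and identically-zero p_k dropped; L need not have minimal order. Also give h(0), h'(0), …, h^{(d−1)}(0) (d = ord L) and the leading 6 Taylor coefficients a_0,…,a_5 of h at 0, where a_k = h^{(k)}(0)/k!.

L = (6 + 4·x)·Dx + (-7 - 4·x + 4·x^2)·Dx^2 + (1 - 4·x^2)·Dx^3  (order 3).
h: a_k = 0, 1, 2, 11/3, 71/12, 115/12, …
ICs: h(0) = 0, h′(0) = 1, h′′(0) = 4.

f: a_k = -2, -2, -1, -1/3, -1/12, -1/60, …
g: a_k = 3, 6, 12, 24, 48, 96, …
Weyl lclm of L_f,L_g ⇒ L₀ (ord ≤ 2).
h=∫h₀ ⇒ L = L₀·Dx.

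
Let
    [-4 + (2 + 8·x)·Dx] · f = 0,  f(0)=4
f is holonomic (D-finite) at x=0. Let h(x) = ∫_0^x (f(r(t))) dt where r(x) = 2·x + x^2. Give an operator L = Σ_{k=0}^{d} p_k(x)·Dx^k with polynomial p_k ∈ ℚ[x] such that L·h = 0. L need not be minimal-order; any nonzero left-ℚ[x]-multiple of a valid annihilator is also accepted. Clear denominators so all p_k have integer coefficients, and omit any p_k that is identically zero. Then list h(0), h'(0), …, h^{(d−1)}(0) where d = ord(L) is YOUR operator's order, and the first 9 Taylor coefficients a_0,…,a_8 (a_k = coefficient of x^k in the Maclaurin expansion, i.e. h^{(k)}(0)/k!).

L = (-4 - 4·x)·Dx + (1 + 8·x + 4·x^2)·Dx^2  (order 2).
h: a_k = 0, 4, 8, -8, 24, -456/5, 400, -13488/7, 9912, …
ICs: h(0) = 0, h′(0) = 4.

f: a_k = 4, 8, -8, 16, -40, 112, -336, 1056, -3432, …
h₀=f(r): pull back L_f along r ⇒ L₀.
Integrate: L := L₀·Dx.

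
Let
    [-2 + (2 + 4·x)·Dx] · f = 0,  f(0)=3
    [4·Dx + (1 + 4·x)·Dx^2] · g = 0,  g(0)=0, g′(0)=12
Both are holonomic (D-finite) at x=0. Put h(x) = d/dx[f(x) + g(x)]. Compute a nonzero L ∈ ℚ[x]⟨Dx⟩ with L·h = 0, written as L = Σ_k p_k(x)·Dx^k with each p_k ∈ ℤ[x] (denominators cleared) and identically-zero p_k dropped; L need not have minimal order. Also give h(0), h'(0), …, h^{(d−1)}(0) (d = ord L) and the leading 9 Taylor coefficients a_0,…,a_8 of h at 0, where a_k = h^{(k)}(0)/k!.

L = (20 + 16·x) + (29 + 104·x + 80·x^2)·Dx + (3 + 22·x + 48·x^2 + 32·x^3)·Dx^2  (order 2).
h: a_k = 15, -51, 393/2, -1551/2, 24681/8, -98493/8, 787125/16, -3147015/16, 100682601/128, …
ICs: h(0) = 15, h′(0) = -51.

f: a_k = 3, 3, -3/2, 3/2, -15/8, 21/8, -63/16, 99/16, -1287/128, …
g: a_k = 0, 12, -24, 64, -192, 3072/5, -2048, 49152/7, -24576, …
h₀=f+g: left-lcm gives L₀, ord ≤ 3.
Differentiate: ansatz ord ≤ ord L₀ ⇒ L.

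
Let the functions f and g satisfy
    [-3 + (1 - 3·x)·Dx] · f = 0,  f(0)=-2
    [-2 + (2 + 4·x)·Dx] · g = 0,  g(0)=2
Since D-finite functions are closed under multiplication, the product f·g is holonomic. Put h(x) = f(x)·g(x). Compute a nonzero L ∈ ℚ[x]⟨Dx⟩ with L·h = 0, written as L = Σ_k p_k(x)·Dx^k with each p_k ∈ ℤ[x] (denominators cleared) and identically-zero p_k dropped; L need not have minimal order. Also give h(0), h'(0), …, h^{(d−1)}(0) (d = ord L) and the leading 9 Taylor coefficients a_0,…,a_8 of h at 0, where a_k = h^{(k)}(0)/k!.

L = (4 + 3·x) + (-1 + x + 6·x^2)·Dx  (order 1).
h: a_k = -4, -16, -46, -140, -835/2, -1256, -15051/4, -22593/2, -1084035/32, …
ICs: h(0) = -4.

f: a_k = -2, -6, -18, -54, -162, -486, -1458, -4374, -13122, …
g: a_k = 2, 2, -1, 1, -5/4, 7/4, -21/8, 33/8, -429/64, …
h₀=f·g: eliminate ⇒ L₀, order ≤ 1·1.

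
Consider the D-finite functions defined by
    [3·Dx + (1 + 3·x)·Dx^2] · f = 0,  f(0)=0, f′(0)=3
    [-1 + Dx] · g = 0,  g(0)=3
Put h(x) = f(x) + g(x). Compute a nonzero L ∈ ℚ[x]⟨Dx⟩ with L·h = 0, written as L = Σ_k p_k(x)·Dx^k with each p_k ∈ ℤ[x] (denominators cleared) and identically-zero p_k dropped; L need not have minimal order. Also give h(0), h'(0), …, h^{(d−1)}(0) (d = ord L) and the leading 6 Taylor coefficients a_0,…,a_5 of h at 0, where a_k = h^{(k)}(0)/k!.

f: a_k = 0, 3, -9/2, 9, -81/4, 243/5, …
g: a_k = 3, 3, 3/2, 1/2, 1/8, 1/40, …
h₀=f+g: left-lcm gives L₀, ord ≤ 3.
L = (-21 - 9·x)·Dx + (17 - 6·x - 9·x^2)·Dx^2 + (4 + 15·x + 9·x^2)·Dx^3  (order 3).
h: a_k = 3, 6, -3, 19/2, -161/8, 389/8, …
ICs: h(0) = 3, h′(0) = 6, h′′(0) = -6.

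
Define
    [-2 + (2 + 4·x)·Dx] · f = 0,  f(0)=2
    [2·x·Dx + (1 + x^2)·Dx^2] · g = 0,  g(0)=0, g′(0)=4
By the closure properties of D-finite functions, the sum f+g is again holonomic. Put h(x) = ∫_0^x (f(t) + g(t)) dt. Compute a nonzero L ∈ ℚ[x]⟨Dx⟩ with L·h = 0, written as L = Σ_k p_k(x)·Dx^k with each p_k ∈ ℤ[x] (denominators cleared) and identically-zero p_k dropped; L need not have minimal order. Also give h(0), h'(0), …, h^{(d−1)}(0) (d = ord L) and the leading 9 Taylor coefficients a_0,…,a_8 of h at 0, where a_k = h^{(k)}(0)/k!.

L = (-2 - 10·x + 6·x^2 + 6·x^3)·Dx^2 + (-5 - 8·x - 8·x^2 + 24·x^3 + 21·x^4)·Dx^3 + (-1 + 6·x^2 + 6·x^3 + 7·x^4 + 6·x^5)·Dx^4  (order 4).
h: a_k = 0, 2, 3, -1/3, -1/12, -1/4, 17/40, -3/8, 199/448, …
ICs: h(0) = 0, h′(0) = 2, h′′(0) = 6, h′′′(0) = -2.

f: a_k = 2, 2, -1, 1, -5/4, 7/4, -21/8, 33/8, -429/64, …
g: a_k = 0, 4, 0, -4/3, 0, 4/5, 0, -4/7, 0, …
Weyl lclm of L_f,L_g ⇒ L₀ (ord ≤ 3).
h=∫₀ˣh₀: take L = L₀·Dx.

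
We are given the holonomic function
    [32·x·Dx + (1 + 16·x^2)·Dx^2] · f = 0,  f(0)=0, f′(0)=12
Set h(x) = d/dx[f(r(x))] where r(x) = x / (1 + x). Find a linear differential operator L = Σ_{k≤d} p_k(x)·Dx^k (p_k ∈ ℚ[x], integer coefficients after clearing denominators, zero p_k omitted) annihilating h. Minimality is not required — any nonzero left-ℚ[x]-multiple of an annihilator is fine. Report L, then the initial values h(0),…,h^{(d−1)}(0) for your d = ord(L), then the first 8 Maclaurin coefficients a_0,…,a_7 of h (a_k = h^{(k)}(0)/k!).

L = (2 + 34·x) + (1 + 2·x + 17·x^2)·Dx  (order 1).
h: a_k = 12, -24, -156, 720, 1212, -14664, 8724, 231840, …
ICs: h(0) = 12.

f: a_k = 0, 12, 0, -64, 0, 3072/5, 0, -49152/7, …
Change of var in L_f (x↦r) gives L₀.
h=h₀': d/dx-closure on L₀ ⇒ L.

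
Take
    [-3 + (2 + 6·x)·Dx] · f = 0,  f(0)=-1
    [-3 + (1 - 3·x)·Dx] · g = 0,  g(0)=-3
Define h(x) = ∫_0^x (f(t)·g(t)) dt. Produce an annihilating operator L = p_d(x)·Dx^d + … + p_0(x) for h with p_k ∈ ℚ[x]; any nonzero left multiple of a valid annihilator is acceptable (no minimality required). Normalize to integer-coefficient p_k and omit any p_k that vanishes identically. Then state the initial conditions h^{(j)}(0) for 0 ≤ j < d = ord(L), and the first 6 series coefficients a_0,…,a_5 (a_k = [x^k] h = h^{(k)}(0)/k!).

L = (9 + 9·x)·Dx + (-2 + 18·x^2)·Dx^2  (order 2).
h: a_k = 0, 3, 27/4, 99/8, 1863/64, 43497/640, …
ICs: h(0) = 0, h′(0) = 3.

f: a_k = -1, -3/2, 9/8, -27/16, 405/128, -1701/256, …
g: a_k = -3, -9, -27, -81, -243, -729, …
f·g: L₀ = L_f ⊗_s L_g, ord ≤ 1·1.
∫: right-multiply L₀ by Dx.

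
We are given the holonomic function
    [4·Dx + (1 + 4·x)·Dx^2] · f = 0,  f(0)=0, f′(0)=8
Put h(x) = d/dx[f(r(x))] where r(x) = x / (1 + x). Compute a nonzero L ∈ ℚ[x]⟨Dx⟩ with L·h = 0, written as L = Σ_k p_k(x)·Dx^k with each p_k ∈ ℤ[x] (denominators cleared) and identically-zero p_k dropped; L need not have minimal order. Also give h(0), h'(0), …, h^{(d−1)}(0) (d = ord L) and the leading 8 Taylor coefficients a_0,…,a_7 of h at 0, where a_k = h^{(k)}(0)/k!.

f: a_k = 0, 8, -16, 128/3, -128, 2048/5, -4096/3, 32768/7, …
h₀=f(r): pull back L_f along r ⇒ L₀.
Differentiate: ansatz ord ≤ ord L₀ ⇒ L.
L = (6 + 10·x) + (1 + 6·x + 5·x^2)·Dx  (order 1).
h: a_k = 8, -48, 248, -1248, 6248, -31248, 156248, -781248, …
ICs: h(0) = 8.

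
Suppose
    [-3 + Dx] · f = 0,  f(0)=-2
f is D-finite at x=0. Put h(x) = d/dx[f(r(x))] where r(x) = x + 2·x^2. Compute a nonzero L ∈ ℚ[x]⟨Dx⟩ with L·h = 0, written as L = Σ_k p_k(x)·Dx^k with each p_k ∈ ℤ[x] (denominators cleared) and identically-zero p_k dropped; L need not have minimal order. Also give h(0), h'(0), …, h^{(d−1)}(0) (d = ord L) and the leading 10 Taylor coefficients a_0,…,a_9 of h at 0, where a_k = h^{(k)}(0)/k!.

f: a_k = -2, -6, -9, -9, -27/4, -81/20, -81/40, -243/280, -729/2240, -243/2240, …
f∘r: x↦r, Dx↦Dx/r' in L_f ⇒ L₀.
Derive L from L₀ (diff closure).
L = (7 + 24·x + 48·x^2) + (-1 - 4·x)·Dx  (order 1).
h: a_k = -6, -42, -135, -387, -3321/4, -33183/20, -112887/40, -253557/56, -2091501/320, -20093589/2240, …
ICs: h(0) = -6.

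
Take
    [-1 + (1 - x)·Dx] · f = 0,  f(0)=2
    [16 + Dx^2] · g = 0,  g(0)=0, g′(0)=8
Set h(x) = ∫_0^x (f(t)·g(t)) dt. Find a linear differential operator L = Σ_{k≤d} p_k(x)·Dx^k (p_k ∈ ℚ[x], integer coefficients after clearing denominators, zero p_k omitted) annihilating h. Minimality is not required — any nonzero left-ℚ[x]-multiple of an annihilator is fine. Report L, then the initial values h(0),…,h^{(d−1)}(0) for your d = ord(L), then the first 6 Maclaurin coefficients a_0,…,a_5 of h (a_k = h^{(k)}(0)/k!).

f: a_k = 2, 2, 2, 2, 2, 2, …
g: a_k = 0, 8, 0, -64/3, 0, 256/15, …
L₀ := L_f ⊗_s L_g (sym. prod.), ord ≤ 2.
∫: right-multiply L₀ by Dx.
L = (-16 + 16·x)·Dx + 2·Dx^2 + (-1 + x)·Dx^3  (order 3).
h: a_k = 0, 0, 8, 16/3, -20/3, -16/3, …
ICs: h(0) = 0, h′(0) = 0, h′′(0) = 16.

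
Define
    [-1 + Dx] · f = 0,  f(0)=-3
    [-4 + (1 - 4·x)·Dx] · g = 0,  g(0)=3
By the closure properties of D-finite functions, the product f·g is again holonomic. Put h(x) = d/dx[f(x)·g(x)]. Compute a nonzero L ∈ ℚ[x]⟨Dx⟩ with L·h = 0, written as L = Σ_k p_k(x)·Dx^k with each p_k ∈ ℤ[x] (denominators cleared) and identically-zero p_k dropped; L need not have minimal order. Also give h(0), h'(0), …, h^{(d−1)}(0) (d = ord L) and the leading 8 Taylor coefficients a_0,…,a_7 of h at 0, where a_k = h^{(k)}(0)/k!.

L = (41 - 40·x + 16·x^2) + (-5 + 24·x - 16·x^2)·Dx  (order 1).
h: a_k = -45, -369, -4437/2, -23667/2, -473343/8, -2272047/8, -106028861/80, -3392923553/560, …
ICs: h(0) = -45.

f: a_k = -3, -3, -3/2, -1/2, -1/8, -1/40, -1/240, -1/1680, …
g: a_k = 3, 12, 48, 192, 768, 3072, 12288, 49152, …
Sym-product of L_f,L_g gives L₀ (≤ ord 1).
Differentiate: ansatz ord ≤ ord L₀ ⇒ L.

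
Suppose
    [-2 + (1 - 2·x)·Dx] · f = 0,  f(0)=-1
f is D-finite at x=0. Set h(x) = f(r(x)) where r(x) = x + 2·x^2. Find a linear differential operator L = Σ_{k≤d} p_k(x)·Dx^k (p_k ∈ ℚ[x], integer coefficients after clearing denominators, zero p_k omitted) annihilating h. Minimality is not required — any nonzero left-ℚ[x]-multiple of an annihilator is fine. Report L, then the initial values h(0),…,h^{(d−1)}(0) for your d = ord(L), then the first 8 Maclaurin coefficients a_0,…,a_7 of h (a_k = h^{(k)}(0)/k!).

L = (2 + 8·x) + (-1 + 2·x + 4·x^2)·Dx  (order 1).
h: a_k = -1, -2, -8, -24, -80, -256, -832, -2688, …
ICs: h(0) = -1.

f: a_k = -1, -2, -4, -8, -16, -32, -64, -128, …
Change of var in L_f (x↦r) gives L₀.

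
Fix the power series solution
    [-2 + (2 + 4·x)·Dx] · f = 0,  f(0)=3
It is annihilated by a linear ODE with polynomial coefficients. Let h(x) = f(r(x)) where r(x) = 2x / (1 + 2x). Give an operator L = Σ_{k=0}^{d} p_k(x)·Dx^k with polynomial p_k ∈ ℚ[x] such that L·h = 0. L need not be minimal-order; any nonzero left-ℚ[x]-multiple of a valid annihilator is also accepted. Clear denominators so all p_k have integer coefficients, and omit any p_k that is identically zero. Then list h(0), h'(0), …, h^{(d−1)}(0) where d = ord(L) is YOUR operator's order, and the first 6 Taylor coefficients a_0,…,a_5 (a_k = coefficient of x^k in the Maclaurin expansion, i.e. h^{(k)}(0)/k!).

L = -2 + (1 + 8·x + 12·x^2)·Dx  (order 1).
h: a_k = 3, 6, -18, 60, -222, 900, …
ICs: h(0) = 3.

f: a_k = 3, 3, -3/2, 3/2, -15/8, 21/8, …
L₀ from L_f via x↦r, Dx↦r'^{-1}Dx.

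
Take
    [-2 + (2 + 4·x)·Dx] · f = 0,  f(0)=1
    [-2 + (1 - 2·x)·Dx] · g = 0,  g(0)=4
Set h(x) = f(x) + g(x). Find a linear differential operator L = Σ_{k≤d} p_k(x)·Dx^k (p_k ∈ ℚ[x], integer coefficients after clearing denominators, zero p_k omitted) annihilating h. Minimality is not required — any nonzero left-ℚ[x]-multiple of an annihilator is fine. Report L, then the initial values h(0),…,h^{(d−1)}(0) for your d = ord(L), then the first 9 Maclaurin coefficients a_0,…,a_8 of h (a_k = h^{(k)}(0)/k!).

f: a_k = 1, 1, -1/2, 1/2, -5/8, 7/8, -21/16, 33/16, -429/128, …
g: a_k = 4, 8, 16, 32, 64, 128, 256, 512, 1024, …
Weyl lclm of L_f,L_g ⇒ L₀ (ord ≤ 2).
L = (10 + 12·x) + (-9 - 28·x - 36·x^2)·Dx + (1 + 6·x - 4·x^2 - 24·x^3)·Dx^2  (order 2).
h: a_k = 5, 9, 31/2, 65/2, 507/8, 1031/8, 4075/16, 8225/16, 130643/128, …
ICs: h(0) = 5, h′(0) = 9.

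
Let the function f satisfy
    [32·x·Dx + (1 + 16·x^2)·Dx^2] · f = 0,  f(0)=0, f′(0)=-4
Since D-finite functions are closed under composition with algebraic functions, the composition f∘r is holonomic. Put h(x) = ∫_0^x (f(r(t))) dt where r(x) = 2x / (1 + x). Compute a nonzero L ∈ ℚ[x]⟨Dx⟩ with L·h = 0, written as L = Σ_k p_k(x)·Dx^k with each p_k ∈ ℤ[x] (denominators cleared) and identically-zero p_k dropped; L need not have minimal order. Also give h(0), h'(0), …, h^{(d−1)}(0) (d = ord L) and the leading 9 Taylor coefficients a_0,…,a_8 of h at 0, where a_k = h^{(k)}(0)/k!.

f: a_k = 0, -4, 0, 64/3, 0, -1024/5, 0, 16384/7, 0, …
f∘r: x↦r, Dx↦Dx/r' in L_f ⇒ L₀.
Integrate: L := L₀·Dx.
L = (2 + 130·x)·Dx^2 + (1 + 2·x + 65·x^2)·Dx^3  (order 3).
h: a_k = 0, 0, -4, 8/3, 122/3, -504/5, -13844/15, 93208/21, 178361/7, …
ICs: h(0) = 0, h′(0) = 0, h′′(0) = -8.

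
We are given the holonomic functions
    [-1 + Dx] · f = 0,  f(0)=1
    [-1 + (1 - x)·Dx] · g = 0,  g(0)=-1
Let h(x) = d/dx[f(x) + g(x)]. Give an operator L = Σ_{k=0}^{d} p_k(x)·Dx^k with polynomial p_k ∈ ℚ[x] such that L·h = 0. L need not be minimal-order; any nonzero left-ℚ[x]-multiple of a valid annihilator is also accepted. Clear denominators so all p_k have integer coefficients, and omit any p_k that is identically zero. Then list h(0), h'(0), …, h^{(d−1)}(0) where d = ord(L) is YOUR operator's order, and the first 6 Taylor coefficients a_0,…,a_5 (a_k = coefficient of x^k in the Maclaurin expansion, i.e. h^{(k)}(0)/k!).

f: a_k = 1, 1, 1/2, 1/6, 1/24, 1/120, …
g: a_k = -1, -1, -1, -1, -1, -1, …
f+g: L₀ = lclm(L_f,L_g), ord ≤ 1+1.
Derive L from L₀ (diff closure).
L = (4 + 2·x) + (-5 - 2·x + x^2)·Dx + (1 - x^2)·Dx^2  (order 2).
h: a_k = 0, -1, -5/2, -23/6, -119/24, -719/120, …
ICs: h(0) = 0, h′(0) = -1.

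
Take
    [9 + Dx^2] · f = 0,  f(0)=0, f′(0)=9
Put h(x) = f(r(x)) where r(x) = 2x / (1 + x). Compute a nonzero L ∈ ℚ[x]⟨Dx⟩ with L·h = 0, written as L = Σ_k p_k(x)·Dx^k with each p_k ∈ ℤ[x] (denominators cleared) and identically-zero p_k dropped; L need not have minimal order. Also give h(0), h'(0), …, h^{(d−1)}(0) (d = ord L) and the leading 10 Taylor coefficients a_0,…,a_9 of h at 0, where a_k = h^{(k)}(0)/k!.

f: a_k = 0, 9, 0, -27/2, 0, 243/40, 0, -729/560, 0, 729/4480, …
h₀=f(r): pull back L_f along r ⇒ L₀.
L = 36 + (2 + 6·x + 6·x^2 + 2·x^3)·Dx + (1 + 4·x + 6·x^2 + 4·x^3 + x^4)·Dx^2  (order 2).
h: a_k = 0, 18, -18, -90, 306, -2178/5, 90, 40158/35, -16938/5, 42138/7, …
ICs: h(0) = 0, h′(0) = 18.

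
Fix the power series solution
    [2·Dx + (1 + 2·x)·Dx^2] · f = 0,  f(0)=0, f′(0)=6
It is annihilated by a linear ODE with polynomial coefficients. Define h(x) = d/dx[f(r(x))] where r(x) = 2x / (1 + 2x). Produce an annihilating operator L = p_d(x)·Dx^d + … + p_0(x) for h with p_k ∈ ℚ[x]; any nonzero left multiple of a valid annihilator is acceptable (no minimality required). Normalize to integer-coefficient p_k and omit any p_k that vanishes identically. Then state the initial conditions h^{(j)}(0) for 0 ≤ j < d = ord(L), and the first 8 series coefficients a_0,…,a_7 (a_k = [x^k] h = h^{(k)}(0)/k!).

f: a_k = 0, 6, -6, 8, -12, 96/5, -32, 384/7, …
Substitute x→r, Dx→(1/r')Dx; clear ⇒ L₀.
h=h₀': d/dx-closure on L₀ ⇒ L.
L = (8 + 24·x) + (1 + 8·x + 12·x^2)·Dx  (order 1).
h: a_k = 12, -96, 624, -3840, 23232, -139776, 839424, -5038080, …
ICs: h(0) = 12.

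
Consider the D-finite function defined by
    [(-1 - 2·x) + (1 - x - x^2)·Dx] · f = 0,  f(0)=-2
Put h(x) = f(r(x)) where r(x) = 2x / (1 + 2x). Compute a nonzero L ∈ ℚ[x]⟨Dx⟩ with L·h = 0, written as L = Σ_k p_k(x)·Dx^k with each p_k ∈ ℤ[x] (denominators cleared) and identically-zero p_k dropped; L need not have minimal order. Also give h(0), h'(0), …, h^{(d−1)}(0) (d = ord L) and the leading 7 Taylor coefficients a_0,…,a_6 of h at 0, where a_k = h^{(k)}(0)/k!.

L = (2 + 12·x) + (-1 - 4·x + 8·x^3)·Dx  (order 1).
h: a_k = -2, -4, -8, 0, -32, 64, -256, …
ICs: h(0) = -2.

f: a_k = -2, -2, -4, -6, -10, -16, -26, …
Substitute x→r, Dx→(1/r')Dx; clear ⇒ L₀.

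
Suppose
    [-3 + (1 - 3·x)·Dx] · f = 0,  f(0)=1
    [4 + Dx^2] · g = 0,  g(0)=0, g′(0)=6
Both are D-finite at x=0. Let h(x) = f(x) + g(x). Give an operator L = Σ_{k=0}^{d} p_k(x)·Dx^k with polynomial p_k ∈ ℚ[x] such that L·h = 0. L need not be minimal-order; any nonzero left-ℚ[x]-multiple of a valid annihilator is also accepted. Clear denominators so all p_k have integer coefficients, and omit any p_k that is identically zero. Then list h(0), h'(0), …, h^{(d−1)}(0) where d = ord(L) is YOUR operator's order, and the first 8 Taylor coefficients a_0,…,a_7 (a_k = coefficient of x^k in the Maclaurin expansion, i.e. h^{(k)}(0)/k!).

L = (348 - 144·x + 216·x^2) + (-44 + 180·x - 216·x^2 + 216·x^3)·Dx + (87 - 36·x + 54·x^2)·Dx^2 + (-11 + 45·x - 54·x^2 + 54·x^3)·Dx^3  (order 3).
h: a_k = 1, 9, 9, 23, 81, 1219/5, 729, 229627/105, …
ICs: h(0) = 1, h′(0) = 9, h′′(0) = 18.

f: a_k = 1, 3, 9, 27, 81, 243, 729, 2187, …
g: a_k = 0, 6, 0, -4, 0, 4/5, 0, -8/105, …
h₀=f+g: left-lcm gives L₀, ord ≤ 3.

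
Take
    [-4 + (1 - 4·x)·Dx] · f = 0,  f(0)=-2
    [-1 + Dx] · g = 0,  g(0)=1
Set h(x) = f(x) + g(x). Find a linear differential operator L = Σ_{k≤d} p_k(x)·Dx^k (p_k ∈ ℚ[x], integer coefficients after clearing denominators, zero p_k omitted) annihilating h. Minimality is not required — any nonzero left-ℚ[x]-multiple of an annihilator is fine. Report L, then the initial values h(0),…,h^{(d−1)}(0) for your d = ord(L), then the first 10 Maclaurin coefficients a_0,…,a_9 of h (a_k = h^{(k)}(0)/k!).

f: a_k = -2, -8, -32, -128, -512, -2048, -8192, -32768, -131072, -524288, …
g: a_k = 1, 1, 1/2, 1/6, 1/24, 1/120, 1/720, 1/5040, 1/40320, 1/362880, …
f+g: L₀ = lclm(L_f,L_g), ord ≤ 1+1.
L = (-28 - 16·x) + (31 + 8·x - 16·x^2)·Dx + (-3 + 8·x + 16·x^2)·Dx^2  (order 2).
h: a_k = -1, -7, -63/2, -767/6, -12287/24, -245759/120, -5898239/720, -165150719/5040, -5284823039/40320, -190253629439/362880, …
ICs: h(0) = -1, h′(0) = -7.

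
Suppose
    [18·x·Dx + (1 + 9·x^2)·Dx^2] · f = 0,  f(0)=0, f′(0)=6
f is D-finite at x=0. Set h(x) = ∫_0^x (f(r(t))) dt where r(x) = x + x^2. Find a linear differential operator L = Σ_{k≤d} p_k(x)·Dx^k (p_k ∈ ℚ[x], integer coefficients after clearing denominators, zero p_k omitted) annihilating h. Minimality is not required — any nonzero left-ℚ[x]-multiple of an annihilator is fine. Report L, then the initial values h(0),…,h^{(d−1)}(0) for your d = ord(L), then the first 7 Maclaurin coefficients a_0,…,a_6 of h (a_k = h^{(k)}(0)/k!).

f: a_k = 0, 6, 0, -18, 0, 486/5, 0, …
L₀ from L_f via x↦r, Dx↦r'^{-1}Dx.
h=∫h₀ ⇒ L = L₀·Dx.
L = (-2 + 18·x + 72·x^2 + 108·x^3 + 54·x^4)·Dx^2 + (1 + 2·x + 9·x^2 + 36·x^3 + 45·x^4 + 18·x^5)·Dx^3  (order 3).
h: a_k = 0, 0, 3, 2, -9/2, -54/5, 36/5, …
ICs: h(0) = 0, h′(0) = 0, h′′(0) = 6.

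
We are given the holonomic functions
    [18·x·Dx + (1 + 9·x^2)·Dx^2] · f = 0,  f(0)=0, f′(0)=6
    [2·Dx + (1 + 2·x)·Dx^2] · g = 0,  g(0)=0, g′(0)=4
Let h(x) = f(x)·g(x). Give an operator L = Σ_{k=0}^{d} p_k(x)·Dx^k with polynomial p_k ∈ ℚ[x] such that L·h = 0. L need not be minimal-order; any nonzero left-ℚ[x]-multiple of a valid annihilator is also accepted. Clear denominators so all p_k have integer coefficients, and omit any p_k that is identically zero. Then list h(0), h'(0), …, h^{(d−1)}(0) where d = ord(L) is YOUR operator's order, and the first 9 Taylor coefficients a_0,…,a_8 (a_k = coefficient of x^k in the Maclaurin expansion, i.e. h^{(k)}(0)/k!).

L = (792 + 3024·x + 22680·x^2 + 102384·x^3 + 174960·x^4 + 151632·x^5 + 104976·x^7)·Dx + (332 + 4752·x + 28908·x^2 + 127008·x^3 + 351216·x^4 + 542376·x^5 + 408240·x^6 + 157464·x^7 + 367416·x^8)·Dx^2 + (44 + 916·x + 6696·x^2 + 27252·x^3 + 85860·x^4 + 193428·x^5 + 279936·x^6 + 224532·x^7 + 157464·x^8 + 209952·x^9)·Dx^3 + (10 + 76·x + 418·x^2 + 1728·x^3 + 5391·x^4 + 12960·x^5 + 24948·x^6 + 34992·x^7 + 29889·x^8 + 26244·x^9 + 26244·x^10)·Dx^4  (order 4).
h: a_k = 0, 0, 24, -24, -40, 24, 1848/5, -1864/5, -1992, …
ICs: h(0) = 0, h′(0) = 0, h′′(0) = 48, h′′′(0) = -144.

f: a_k = 0, 6, 0, -18, 0, 486/5, 0, -4374/7, 0, …
g: a_k = 0, 4, -4, 16/3, -8, 64/5, -64/3, 256/7, -64, …
L₀ := L_f ⊗_s L_g (sym. prod.), ord ≤ 4.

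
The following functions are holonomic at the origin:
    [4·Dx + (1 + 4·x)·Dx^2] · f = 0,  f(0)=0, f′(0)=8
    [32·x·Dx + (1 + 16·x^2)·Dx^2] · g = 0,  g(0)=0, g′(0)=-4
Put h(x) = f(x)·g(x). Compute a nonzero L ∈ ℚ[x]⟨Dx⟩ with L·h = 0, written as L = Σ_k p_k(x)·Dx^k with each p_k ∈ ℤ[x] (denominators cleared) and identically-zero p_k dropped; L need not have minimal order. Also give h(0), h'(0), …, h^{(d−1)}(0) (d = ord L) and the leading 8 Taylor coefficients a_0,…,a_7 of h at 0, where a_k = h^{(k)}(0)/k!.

L = (1536 + 11264·x + 81920·x^2 + 638976·x^3 + 1966080·x^4 + 3407872·x^5 + 4194304·x^7)·Dx + (288 + 7936·x + 78848·x^2 + 495616·x^3 + 2228224·x^4 + 6094848·x^5 + 9175040·x^6 + 3145728·x^7 + 14680064·x^8)·Dx^2 + (48 + 1024·x + 12288·x^2 + 79872·x^3 + 368640·x^4 + 1277952·x^5 + 3145728·x^6 + 4718592·x^7 + 3145728·x^8 + 8388608·x^9)·Dx^3 + (5 + 72·x + 592·x^2 + 3584·x^3 + 16896·x^4 + 61440·x^5 + 172032·x^6 + 393216·x^7 + 589824·x^8 + 524288·x^9 + 1048576·x^10)·Dx^4  (order 4).
h: a_k = 0, 0, -32, 64, 0, 512/3, -106496/45, 90112/15, …
ICs: h(0) = 0, h′(0) = 0, h′′(0) = -64, h′′′(0) = 384.

f: a_k = 0, 8, -16, 128/3, -128, 2048/5, -4096/3, 32768/7, …
g: a_k = 0, -4, 0, 64/3, 0, -1024/5, 0, 16384/7, …
h₀=f·g: eliminate ⇒ L₀, order ≤ 2·2.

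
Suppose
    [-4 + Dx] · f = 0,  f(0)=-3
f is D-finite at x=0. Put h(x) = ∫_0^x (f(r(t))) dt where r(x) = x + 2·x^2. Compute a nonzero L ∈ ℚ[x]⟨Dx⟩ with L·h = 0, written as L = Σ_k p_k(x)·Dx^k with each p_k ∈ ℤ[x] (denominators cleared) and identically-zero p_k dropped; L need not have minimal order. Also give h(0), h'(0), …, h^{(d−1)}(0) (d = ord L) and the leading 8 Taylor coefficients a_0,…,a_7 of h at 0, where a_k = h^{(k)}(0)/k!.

L = (-4 - 16·x)·Dx + Dx^2  (order 2).
h: a_k = 0, -3, -6, -16, -32, -64, -1664/15, -19456/105, …
ICs: h(0) = 0, h′(0) = -3.

f: a_k = -3, -12, -24, -32, -32, -128/5, -256/15, -1024/105, …
L₀ from L_f via x↦r, Dx↦r'^{-1}Dx.
Integrate: L := L₀·Dx.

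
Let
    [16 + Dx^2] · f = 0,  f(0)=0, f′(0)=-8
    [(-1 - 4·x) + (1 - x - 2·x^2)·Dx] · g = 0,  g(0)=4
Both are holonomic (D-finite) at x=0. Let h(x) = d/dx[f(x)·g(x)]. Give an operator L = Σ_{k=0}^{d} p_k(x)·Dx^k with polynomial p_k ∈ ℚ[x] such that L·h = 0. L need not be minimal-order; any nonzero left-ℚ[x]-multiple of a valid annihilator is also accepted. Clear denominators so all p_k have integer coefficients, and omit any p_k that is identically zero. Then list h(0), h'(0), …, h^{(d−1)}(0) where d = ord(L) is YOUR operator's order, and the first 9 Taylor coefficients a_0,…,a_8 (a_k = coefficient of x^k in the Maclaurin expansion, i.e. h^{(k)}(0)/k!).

f: a_k = 0, -8, 0, 64/3, 0, -256/15, 0, 2048/315, 0, …
g: a_k = 4, 4, 12, 20, 44, 84, 172, 340, 684, …
f·g: L₀ = L_f ⊗_s L_g, ord ≤ 2·1.
h₀' ⇒ L via d/dx closure of L₀.
L = (4 - 128·x - 192·x^2 + 256·x^3 + 256·x^4) + (-5 - 12·x + 48·x^2 + 64·x^3)·Dx + (3 - 7·x - 10·x^2 + 16·x^3 + 16·x^4)·Dx^2  (order 2).
h: a_k = -32, -64, -32, -896/3, -2464/3, -9408/5, -38816/9, -3133184/315, -7034656/315, …
ICs: h(0) = -32, h′(0) = -64.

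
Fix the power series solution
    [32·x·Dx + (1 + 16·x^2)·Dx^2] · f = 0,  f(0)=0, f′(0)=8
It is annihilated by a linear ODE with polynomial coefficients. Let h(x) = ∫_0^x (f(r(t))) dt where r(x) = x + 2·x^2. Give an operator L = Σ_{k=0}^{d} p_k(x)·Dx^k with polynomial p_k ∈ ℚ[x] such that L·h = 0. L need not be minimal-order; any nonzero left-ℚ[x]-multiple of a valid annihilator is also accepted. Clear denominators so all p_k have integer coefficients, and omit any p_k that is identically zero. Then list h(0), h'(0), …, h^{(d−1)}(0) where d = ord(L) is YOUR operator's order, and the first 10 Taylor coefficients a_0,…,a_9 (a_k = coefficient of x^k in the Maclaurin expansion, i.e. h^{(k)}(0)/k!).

L = (-4 + 32·x + 256·x^2 + 768·x^3 + 768·x^4)·Dx^2 + (1 + 4·x + 16·x^2 + 128·x^3 + 320·x^4 + 256·x^5)·Dx^3  (order 3).
h: a_k = 0, 0, 4, 16/3, -32/3, -256/5, -256/15, 11264/21, 10240/7, -32768/9, …
ICs: h(0) = 0, h′(0) = 0, h′′(0) = 8.

f: a_k = 0, 8, 0, -128/3, 0, 2048/5, 0, -32768/7, 0, 524288/9, …
Substitute x→r, Dx→(1/r')Dx; clear ⇒ L₀.
Integrate: L := L₀·Dx.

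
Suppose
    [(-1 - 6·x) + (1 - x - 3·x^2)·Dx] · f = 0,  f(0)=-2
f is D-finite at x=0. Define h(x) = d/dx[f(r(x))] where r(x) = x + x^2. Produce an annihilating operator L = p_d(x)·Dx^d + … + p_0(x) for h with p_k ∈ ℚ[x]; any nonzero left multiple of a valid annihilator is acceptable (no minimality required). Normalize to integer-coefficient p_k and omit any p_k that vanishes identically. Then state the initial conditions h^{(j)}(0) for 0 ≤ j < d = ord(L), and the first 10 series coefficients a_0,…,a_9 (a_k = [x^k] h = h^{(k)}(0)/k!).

f: a_k = -2, -2, -8, -14, -38, -80, -194, -434, -1016, -2318, …
h₀=f(r): pull back L_f along r ⇒ L₀.
Differentiate: ansatz ord ≤ ord L₀ ⇒ L.
L = (10 + 60·x + 168·x^2 + 396·x^3 + 648·x^4 + 540·x^5 + 180·x^6) + (-1 - 7·x - 6·x^2 + 44·x^3 + 135·x^4 + 180·x^5 + 126·x^6 + 36·x^7)·Dx  (order 1).
h: a_k = -2, -20, -90, -352, -1370, -5016, -17850, -62416, -214560, -728560, …
ICs: h(0) = -2.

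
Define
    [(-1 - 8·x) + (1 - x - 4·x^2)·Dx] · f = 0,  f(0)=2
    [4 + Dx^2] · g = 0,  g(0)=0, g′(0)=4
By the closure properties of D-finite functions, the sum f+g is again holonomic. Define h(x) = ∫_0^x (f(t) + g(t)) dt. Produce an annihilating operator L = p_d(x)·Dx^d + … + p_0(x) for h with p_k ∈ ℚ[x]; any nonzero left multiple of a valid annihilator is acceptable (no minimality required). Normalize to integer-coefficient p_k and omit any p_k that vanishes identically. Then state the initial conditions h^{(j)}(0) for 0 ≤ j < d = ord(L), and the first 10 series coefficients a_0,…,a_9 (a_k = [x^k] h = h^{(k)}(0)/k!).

f: a_k = 2, 2, 10, 18, 58, 130, 362, 882, 2330, 5858, …
g: a_k = 0, 4, 0, -8/3, 0, 8/15, 0, -16/315, 0, 8/2835, …
L₀ := lclm(L_f,L_g); ord L₀ ≤ 1+2.
h=∫₀ˣh₀: take L = L₀·Dx.
L = (116 + 1008·x + 968·x^2 + 2688·x^3 + 640·x^4 + 1024·x^5)·Dx + (-28 - 4·x + 8·x^2 + 200·x^3 + 480·x^4 + 384·x^5 + 512·x^6)·Dx^2 + (29 + 252·x + 242·x^2 + 672·x^3 + 160·x^4 + 256·x^5)·Dx^3 + (-7 - x + 2·x^2 + 50·x^3 + 120·x^4 + 96·x^5 + 128·x^6)·Dx^4  (order 4).
h: a_k = 0, 2, 3, 10/3, 23/6, 58/5, 979/45, 362/7, 138907/1260, 2330/9, …
ICs: h(0) = 0, h′(0) = 2, h′′(0) = 6, h′′′(0) = 20.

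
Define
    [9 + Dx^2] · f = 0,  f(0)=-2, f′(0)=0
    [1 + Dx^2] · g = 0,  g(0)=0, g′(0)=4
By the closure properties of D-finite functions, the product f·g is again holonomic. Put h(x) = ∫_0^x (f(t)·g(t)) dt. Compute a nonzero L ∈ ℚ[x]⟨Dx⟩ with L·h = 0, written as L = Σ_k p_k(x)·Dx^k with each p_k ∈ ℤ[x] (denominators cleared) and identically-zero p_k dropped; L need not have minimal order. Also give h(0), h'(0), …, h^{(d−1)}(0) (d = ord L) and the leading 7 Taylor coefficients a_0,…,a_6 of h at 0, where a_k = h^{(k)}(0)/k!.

L = 64·Dx + 20·Dx^3 + Dx^5  (order 5).
h: a_k = 0, 0, -4, 0, 28/3, 0, -248/45, …
ICs: h(0) = 0, h′(0) = 0, h′′(0) = -8, h′′′(0) = 0, h′′′′(0) = 224.

f: a_k = -2, 0, 9, 0, -27/4, 0, 81/40, …
g: a_k = 0, 4, 0, -2/3, 0, 1/30, 0, …
Sym-product of L_f,L_g gives L₀ (≤ ord 4).
∫: right-multiply L₀ by Dx.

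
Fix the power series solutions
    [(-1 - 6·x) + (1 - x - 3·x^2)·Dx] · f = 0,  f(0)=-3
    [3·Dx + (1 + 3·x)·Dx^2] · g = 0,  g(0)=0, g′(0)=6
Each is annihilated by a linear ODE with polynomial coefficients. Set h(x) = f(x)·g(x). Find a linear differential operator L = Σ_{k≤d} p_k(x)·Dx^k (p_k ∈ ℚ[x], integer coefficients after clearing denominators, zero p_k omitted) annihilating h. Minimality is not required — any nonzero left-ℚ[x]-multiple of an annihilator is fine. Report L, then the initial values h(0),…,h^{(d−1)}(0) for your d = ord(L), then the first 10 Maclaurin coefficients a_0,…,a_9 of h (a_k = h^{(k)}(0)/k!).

L = (9 + 36·x) + (-1 + 21·x + 45·x^2)·Dx + (-1 - 2·x + 6·x^2 + 9·x^3)·Dx^2  (order 2).
h: a_k = 0, -18, 9, -99, 99/2, -5391/10, 1692/5, -220743/70, 389547/140, -2771991/140, …
ICs: h(0) = 0, h′(0) = -18.

f: a_k = -3, -3, -12, -21, -57, -120, -291, -651, -1524, -3477, …
g: a_k = 0, 6, -9, 18, -81/2, 486/5, -243, 4374/7, -6561/4, 4374, …
Product ⇒ symmetric product L₀, ord ≤ 2.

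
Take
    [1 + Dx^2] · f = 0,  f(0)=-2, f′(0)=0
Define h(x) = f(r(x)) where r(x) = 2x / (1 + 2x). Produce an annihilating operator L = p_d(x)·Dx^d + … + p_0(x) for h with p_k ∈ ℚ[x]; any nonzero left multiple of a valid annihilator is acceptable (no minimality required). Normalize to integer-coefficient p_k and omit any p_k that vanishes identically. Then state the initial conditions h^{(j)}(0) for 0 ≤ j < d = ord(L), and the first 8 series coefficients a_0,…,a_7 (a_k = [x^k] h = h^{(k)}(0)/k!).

L = 4 + (4 + 24·x + 48·x^2 + 32·x^3)·Dx + (1 + 8·x + 24·x^2 + 32·x^3 + 16·x^4)·Dx^2  (order 2).
h: a_k = -2, 0, 4, -16, 140/3, -352/3, 12008/45, -2784/5, …
ICs: h(0) = -2, h′(0) = 0.

f: a_k = -2, 0, 1, 0, -1/12, 0, 1/360, 0, …
L₀ from L_f via x↦r, Dx↦r'^{-1}Dx.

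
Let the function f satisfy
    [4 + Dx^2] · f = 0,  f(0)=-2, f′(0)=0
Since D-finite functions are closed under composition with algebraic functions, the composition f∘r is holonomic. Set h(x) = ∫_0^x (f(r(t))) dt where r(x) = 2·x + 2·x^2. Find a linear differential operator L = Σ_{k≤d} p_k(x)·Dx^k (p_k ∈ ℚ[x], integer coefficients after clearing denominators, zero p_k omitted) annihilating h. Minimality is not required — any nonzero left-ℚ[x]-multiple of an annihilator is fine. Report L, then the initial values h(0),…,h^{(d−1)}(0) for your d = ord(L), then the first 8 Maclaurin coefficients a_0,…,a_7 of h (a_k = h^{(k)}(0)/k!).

L = (16 + 96·x + 192·x^2 + 128·x^3)·Dx - 2·Dx^2 + (1 + 2·x)·Dx^3  (order 3).
h: a_k = 0, -2, 0, 16/3, 8, -16/15, -128/9, -5248/315, …
ICs: h(0) = 0, h′(0) = -2, h′′(0) = 0.

f: a_k = -2, 0, 4, 0, -4/3, 0, 8/45, 0, …
L₀ from L_f via x↦r, Dx↦r'^{-1}Dx.
Integrate: L := L₀·Dx.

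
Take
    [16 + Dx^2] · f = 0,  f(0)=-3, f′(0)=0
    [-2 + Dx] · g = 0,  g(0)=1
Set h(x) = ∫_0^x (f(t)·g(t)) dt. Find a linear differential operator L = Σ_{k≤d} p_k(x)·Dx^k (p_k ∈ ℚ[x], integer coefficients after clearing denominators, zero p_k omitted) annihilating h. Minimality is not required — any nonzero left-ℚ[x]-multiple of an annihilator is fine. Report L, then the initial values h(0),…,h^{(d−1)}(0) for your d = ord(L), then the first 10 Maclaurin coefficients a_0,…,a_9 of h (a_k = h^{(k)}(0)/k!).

f: a_k = -3, 0, 24, 0, -32, 0, 256/15, 0, -512/105, 0, …
g: a_k = 1, 2, 2, 4/3, 2/3, 4/15, 4/45, 8/315, 2/315, 4/2835, …
Sym-product of L_f,L_g gives L₀ (≤ ord 2).
h=∫₀ˣh₀: take L = L₀·Dx.
L = 20·Dx - 4·Dx^2 + Dx^3  (order 3).
h: a_k = 0, -3, -3, 6, 11, 14/5, -82/15, -156/35, -29/105, 1054/945, …
ICs: h(0) = 0, h′(0) = -3, h′′(0) = -6.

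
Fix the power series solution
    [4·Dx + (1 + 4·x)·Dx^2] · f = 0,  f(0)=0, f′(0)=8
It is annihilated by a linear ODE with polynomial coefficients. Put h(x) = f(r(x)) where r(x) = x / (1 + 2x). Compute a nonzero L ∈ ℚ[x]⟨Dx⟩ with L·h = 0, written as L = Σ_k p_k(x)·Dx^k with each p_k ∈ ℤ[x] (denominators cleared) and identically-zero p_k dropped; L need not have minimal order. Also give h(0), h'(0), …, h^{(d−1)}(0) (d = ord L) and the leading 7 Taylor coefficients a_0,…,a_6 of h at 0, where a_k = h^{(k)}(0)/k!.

L = (8 + 24·x)·Dx + (1 + 8·x + 12·x^2)·Dx^2  (order 2).
h: a_k = 0, 8, -32, 416/3, -640, 15488/5, -46592/3, …
ICs: h(0) = 0, h′(0) = 8.

f: a_k = 0, 8, -16, 128/3, -128, 2048/5, -4096/3, …
h₀=f(r): pull back L_f along r ⇒ L₀.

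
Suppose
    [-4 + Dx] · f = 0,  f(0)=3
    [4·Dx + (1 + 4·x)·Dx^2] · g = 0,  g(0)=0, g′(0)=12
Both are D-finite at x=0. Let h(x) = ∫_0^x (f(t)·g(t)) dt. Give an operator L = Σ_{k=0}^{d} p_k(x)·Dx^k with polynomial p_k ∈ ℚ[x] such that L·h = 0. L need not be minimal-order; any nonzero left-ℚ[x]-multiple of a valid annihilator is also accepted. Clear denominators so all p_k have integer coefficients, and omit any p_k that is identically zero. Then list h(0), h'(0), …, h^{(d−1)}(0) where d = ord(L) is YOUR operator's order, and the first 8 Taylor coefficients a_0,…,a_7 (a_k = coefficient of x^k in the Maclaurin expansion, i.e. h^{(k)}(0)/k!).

f: a_k = 3, 12, 24, 32, 32, 128/5, 256/15, 1024/105, …
g: a_k = 0, 12, -24, 64, -192, 3072/5, -2048, 49152/7, …
L₀ := L_f ⊗_s L_g (sym. prod.), ord ≤ 2.
h=∫h₀ ⇒ L = L₀·Dx.
L = 64·x·Dx + (-4 - 32·x)·Dx^2 + (1 + 4·x)·Dx^3  (order 3).
h: a_k = 0, 0, 18, 24, 48, 0, 576/5, -256, …
ICs: h(0) = 0, h′(0) = 0, h′′(0) = 36.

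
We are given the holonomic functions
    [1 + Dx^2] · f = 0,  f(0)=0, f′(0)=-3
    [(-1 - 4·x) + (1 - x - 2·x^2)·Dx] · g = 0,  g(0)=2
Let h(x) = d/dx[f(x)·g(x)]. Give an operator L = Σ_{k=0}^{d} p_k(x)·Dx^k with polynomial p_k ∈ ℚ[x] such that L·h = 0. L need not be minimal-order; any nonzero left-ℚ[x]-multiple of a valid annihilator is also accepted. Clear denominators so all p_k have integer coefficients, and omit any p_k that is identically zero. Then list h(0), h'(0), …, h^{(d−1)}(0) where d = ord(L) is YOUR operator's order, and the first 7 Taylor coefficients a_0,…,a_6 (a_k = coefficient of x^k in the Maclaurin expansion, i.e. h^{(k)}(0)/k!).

L = (31 - 2·x - 3·x^2 + 4·x^3 + 4·x^4) + (10 + 42·x + 12·x^2 + 16·x^3)·Dx + (-3 + 2·x + 5·x^2 + 4·x^3 + 4·x^4)·Dx^2  (order 2).
h: a_k = -6, -12, -51, -116, -1261/4, -7263/10, -41521/24, …
ICs: h(0) = -6, h′(0) = -12.

f: a_k = 0, -3, 0, 1/2, 0, -1/40, 0, …
g: a_k = 2, 2, 6, 10, 22, 42, 86, …
L₀ := L_f ⊗_s L_g (sym. prod.), ord ≤ 2.
Differentiate: ansatz ord ≤ ord L₀ ⇒ L.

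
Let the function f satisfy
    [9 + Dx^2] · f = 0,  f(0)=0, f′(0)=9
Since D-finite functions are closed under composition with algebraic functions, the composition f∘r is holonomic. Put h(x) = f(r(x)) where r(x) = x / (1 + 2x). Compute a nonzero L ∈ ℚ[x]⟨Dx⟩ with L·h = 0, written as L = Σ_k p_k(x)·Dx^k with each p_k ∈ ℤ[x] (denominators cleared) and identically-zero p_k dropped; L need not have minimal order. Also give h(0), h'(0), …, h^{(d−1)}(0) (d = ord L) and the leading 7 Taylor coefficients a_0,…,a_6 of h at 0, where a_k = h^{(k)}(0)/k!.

f: a_k = 0, 9, 0, -27/2, 0, 243/40, 0, …
Change of var in L_f (x↦r) gives L₀.
L = 9 + (4 + 24·x + 48·x^2 + 32·x^3)·Dx + (1 + 8·x + 24·x^2 + 32·x^3 + 16·x^4)·Dx^2  (order 2).
h: a_k = 0, 9, -18, 45/2, 9, -6957/40, 2925/4, …
ICs: h(0) = 0, h′(0) = 9.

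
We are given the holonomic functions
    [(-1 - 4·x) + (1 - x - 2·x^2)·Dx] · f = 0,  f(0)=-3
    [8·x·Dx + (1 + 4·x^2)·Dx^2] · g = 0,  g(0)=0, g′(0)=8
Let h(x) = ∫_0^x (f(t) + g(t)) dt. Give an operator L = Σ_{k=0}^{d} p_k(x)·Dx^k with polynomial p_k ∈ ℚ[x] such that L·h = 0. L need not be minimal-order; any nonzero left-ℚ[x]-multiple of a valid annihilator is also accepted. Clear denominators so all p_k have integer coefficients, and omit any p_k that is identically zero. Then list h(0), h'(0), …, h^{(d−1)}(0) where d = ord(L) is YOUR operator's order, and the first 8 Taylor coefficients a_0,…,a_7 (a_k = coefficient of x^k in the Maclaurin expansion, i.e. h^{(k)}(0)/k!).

f: a_k = -3, -3, -9, -15, -33, -63, -129, -255, …
g: a_k = 0, 8, 0, -32/3, 0, 128/5, 0, -512/7, …
Weyl lclm of L_f,L_g ⇒ L₀ (ord ≤ 3).
h=∫h₀ ⇒ L = L₀·Dx.
L = (-24 + 96·x + 864·x^2 + 1536·x^3 + 3264·x^4 + 768·x^6)·Dx^2 + (19 + 80·x + 100·x^2 + 544·x^3 + 1424·x^4 + 2368·x^5 + 192·x^6 + 768·x^7)·Dx^3 + (-3 - 7·x - 32·x^2 + 28·x^3 - 24·x^4 + 240·x^5 + 256·x^6 + 64·x^7 + 128·x^8)·Dx^4  (order 4).
h: a_k = 0, -3, 5/2, -3, -77/12, -33/5, -187/30, -129/7, …
ICs: h(0) = 0, h′(0) = -3, h′′(0) = 5, h′′′(0) = -18.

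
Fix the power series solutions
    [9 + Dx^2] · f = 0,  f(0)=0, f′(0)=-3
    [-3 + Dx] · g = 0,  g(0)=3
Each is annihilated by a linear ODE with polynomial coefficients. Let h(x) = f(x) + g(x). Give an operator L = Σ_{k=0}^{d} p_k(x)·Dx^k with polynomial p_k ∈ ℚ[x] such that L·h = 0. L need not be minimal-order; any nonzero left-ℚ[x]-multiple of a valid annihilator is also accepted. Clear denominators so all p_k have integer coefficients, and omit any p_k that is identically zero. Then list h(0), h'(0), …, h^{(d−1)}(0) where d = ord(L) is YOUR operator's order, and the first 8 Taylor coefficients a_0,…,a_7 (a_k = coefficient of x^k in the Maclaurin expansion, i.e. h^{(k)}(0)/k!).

f: a_k = 0, -3, 0, 9/2, 0, -81/40, 0, 243/560, …
g: a_k = 3, 9, 27/2, 27/2, 81/8, 243/40, 243/80, 729/560, …
h₀=f+g: left-lcm gives L₀, ord ≤ 3.
L = -27 + 9·Dx - 3·Dx^2 + Dx^3  (order 3).
h: a_k = 3, 6, 27/2, 18, 81/8, 81/20, 243/80, 243/140, …
ICs: h(0) = 3, h′(0) = 6, h′′(0) = 27.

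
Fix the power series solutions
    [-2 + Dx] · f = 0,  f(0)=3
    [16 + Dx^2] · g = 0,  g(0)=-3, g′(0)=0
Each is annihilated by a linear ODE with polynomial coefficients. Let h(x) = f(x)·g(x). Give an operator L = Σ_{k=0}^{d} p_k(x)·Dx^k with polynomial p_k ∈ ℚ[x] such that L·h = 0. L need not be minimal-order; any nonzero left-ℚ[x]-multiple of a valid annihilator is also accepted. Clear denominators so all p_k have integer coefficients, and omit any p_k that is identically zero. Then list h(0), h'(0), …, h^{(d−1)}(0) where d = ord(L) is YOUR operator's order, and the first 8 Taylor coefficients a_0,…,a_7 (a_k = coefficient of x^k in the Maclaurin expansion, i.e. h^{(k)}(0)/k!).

f: a_k = 3, 6, 6, 4, 2, 4/5, 4/15, 8/105, …
g: a_k = -3, 0, 24, 0, -32, 0, 256/15, 0, …
Sym-product of L_f,L_g gives L₀ (≤ ord 2).
L = 20 - 4·Dx + Dx^2  (order 2).
h: a_k = -9, -18, 54, 132, 42, -492/5, -468/5, -232/35, …
ICs: h(0) = -9, h′(0) = -18.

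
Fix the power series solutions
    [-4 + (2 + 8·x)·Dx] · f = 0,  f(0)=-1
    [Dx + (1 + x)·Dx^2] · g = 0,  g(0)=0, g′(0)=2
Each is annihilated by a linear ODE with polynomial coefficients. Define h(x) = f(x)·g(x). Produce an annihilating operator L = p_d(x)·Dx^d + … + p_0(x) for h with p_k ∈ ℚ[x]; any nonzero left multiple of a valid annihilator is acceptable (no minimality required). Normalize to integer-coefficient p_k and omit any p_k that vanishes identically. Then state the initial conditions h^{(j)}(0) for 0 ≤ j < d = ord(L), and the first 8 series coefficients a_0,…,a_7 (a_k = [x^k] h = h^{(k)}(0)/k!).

f: a_k = -1, -2, 2, -4, 10, -28, 84, -264, …
g: a_k = 0, 2, -1, 2/3, -1/2, 2/5, -1/3, 2/7, …
Product ⇒ symmetric product L₀, ord ≤ 2.
L = (10 + 4·x) + (-3 - 12·x)·Dx + (1 + 9·x + 24·x^2 + 16·x^3)·Dx^2  (order 2).
h: a_k = 0, -2, -3, 16/3, -65/6, 389/15, -1052/15, 21614/105, …
ICs: h(0) = 0, h′(0) = -2.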